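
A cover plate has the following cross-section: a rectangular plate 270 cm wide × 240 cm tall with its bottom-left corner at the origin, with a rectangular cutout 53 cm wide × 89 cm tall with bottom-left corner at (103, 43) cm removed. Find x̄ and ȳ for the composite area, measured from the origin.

x̄ = 135.43 cm, ȳ = 122.55 cm

plate: A = 270 × 240 = 64800.00, centroid at (135.00, 120.00).
hole: A = −(53 × 89) = -4717.00, centroid at (129.50, 87.50).
ΣA = 60083.00 cm²
ΣAx̄ = (64800.00)(135.00) + (-4717.00)(129.50) = 8137148.50 cm³
ΣAȳ = (64800.00)(120.00) + (-4717.00)(87.50) = 7363262.50 cm³
x̄ = 8137148.50 / 60083.00 = 135.43 cm
ȳ = 7363262.50 / 60083.00 = 122.55 cm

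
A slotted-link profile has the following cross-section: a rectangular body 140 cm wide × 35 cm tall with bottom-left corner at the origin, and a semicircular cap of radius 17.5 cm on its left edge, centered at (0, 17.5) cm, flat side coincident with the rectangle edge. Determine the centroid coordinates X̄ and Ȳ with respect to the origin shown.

Part | A | x̄ᵢ | ȳᵢ | A·x̄ᵢ | A·ȳᵢ
rectangular body | 4900.00 | 70.00 | 17.50 | 343000.00 | 85750.00
semicircular end | 481.06 | -7.43 | 17.50 | -3572.92 | 8418.49
Σ | 5381.06 |  |  | 339427.08 | 94168.49
X̄ = 339427.08 / 5381.06 = 63.08 cm
Ȳ = 94168.49 / 5381.06 = 17.50 cm

X̄ = 63.08 cm, Ȳ = 17.50 cm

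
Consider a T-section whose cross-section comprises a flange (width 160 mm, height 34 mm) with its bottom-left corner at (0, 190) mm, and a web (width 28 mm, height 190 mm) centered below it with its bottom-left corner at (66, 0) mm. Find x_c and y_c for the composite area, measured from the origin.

x_c = 80.00 mm, y_c = 151.62 mm

web: A = 28 × 190 = 5320.00, centroid at (80.00, 95.00).
flange: A = 160 × 34 = 5440.00, centroid at (80.00, 207.00).
ΣA = 10760.00 mm²
ΣAx_c = (5320.00)(80.00) + (5440.00)(80.00) = 860800.00 mm³
ΣAy_c = (5320.00)(95.00) + (5440.00)(207.00) = 1631480.00 mm³
x_c = 860800.00 / 10760.00 = 80.00 mm
y_c = 1631480.00 / 10760.00 = 151.62 mm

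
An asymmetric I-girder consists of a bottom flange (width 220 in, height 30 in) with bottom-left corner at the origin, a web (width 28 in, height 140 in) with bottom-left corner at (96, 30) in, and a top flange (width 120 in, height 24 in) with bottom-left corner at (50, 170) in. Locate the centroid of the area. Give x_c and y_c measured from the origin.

x_c = 110.00 in, y_c = 75.76 in

Part | A | x̄ᵢ | ȳᵢ | A·x̄ᵢ | A·ȳᵢ
bottom flange | 6600.00 | 110.00 | 15.00 | 726000.00 | 99000.00
web | 3920.00 | 110.00 | 100.00 | 431200.00 | 392000.00
top flange | 2880.00 | 110.00 | 182.00 | 316800.00 | 524160.00
Σ | 13400.00 |  |  | 1474000.00 | 1015160.00
x_c = 1474000.00 / 13400.00 = 110.00 in
y_c = 1015160.00 / 13400.00 = 75.76 in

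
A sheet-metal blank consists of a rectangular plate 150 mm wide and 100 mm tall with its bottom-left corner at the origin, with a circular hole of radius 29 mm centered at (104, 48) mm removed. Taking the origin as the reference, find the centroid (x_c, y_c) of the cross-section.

plate: A = 150 × 100 = 15000.00, centroid at (75.00, 50.00).
hole: A = −π·29² = -2642.08, centroid at (104.00, 48.00).
ΣA = 12357.92 mm²
ΣAx_c = (15000.00)(75.00) + (-2642.08)(104.00) = 850223.74 mm³
ΣAy_c = (15000.00)(50.00) + (-2642.08)(48.00) = 623180.19 mm³
x_c = 850223.74 / 12357.92 = 68.80 mm
y_c = 623180.19 / 12357.92 = 50.43 mm

x_c = 68.80 mm, y_c = 50.43 mm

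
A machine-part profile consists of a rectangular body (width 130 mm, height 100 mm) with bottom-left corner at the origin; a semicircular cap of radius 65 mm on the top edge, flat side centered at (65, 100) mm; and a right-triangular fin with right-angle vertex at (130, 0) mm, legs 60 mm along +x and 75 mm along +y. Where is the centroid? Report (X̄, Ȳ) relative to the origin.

Part | A | x̄ᵢ | ȳᵢ | A·x̄ᵢ | A·ȳᵢ
rectangular body | 13000.00 | 65.00 | 50.00 | 845000.00 | 650000.00
semicircular top | 6636.61 | 65.00 | 127.59 | 431379.94 | 846744.78
triangular fin | 2250.00 | 150.00 | 25.00 | 337500.00 | 56250.00
Σ | 21886.61 |  |  | 1613879.94 | 1552994.78
X̄ = 1613879.94 / 21886.61 = 73.74 mm
Ȳ = 1552994.78 / 21886.61 = 70.96 mm

X̄ = 73.74 mm, Ȳ = 70.96 mm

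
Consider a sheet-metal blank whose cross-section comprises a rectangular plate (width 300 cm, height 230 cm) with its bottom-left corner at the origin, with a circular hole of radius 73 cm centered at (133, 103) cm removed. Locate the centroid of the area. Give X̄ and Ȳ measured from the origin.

X̄ = 155.45 cm, Ȳ = 118.84 cm

plate: A = 300 × 230 = 69000.00, centroid at (150.00, 115.00).
hole: A = −π·73² = -16741.55, centroid at (133.00, 103.00).
ΣA = 52258.45 cm², ΣAX̄ = 8123374.22 cm³, ΣAȲ = 6210620.63 cm³.
X̄ = 8123374.22/52258.45 = 155.45 cm; Ȳ = 6210620.63/52258.45 = 118.84 cm.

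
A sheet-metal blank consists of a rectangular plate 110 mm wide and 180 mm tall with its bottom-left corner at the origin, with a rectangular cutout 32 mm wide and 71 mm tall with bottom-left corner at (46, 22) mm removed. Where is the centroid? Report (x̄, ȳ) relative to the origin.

plate: A = 110 × 180 = 19800.00, centroid at (55.00, 90.00).
hole: A = −(32 × 71) = -2272.00, centroid at (62.00, 57.50).
ΣA = 17528.00 mm², ΣAx̄ = 948136.00 mm³, ΣAȳ = 1651360.00 mm³.
x̄ = 948136.00/17528.00 = 54.09 mm; ȳ = 1651360.00/17528.00 = 94.21 mm.

x̄ = 54.09 mm, ȳ = 94.21 mm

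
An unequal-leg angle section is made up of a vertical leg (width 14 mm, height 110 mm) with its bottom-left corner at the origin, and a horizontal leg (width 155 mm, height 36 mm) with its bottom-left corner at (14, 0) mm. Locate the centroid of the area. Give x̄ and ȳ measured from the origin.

x̄ = 73.22 mm, ȳ = 26.00 mm

Part | A | x̄ᵢ | ȳᵢ | A·x̄ᵢ | A·ȳᵢ
vertical leg | 1540.00 | 7.00 | 55.00 | 10780.00 | 84700.00
horizontal leg | 5580.00 | 91.50 | 18.00 | 510570.00 | 100440.00
Σ | 7120.00 |  |  | 521350.00 | 185140.00
x̄ = 521350.00 / 7120.00 = 73.22 mm
ȳ = 185140.00 / 7120.00 = 26.00 mm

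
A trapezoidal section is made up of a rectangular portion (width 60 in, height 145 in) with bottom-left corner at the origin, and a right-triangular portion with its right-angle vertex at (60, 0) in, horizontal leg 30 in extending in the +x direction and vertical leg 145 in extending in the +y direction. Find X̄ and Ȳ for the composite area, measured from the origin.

X̄ = 38.00 in, Ȳ = 67.67 in

rectangular portion: A = 60 × 145 = 8700.00, centroid at (30.00, 72.50).
triangular portion: A = ½·30·145 = 2175.00, centroid at (70.00, 48.33).
ΣA = 10875.00 in², ΣAX̄ = 413250.00 in³, ΣAȲ = 735875.00 in³.
X̄ = 413250.00/10875.00 = 38.00 in; Ȳ = 735875.00/10875.00 = 67.67 in.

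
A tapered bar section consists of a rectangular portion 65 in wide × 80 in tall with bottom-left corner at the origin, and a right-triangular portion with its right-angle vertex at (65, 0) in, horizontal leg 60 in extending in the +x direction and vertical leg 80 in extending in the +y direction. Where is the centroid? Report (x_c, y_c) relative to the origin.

x_c = 49.08 in, y_c = 35.79 in

rectangular portion: A = 65 × 80 = 5200.00, centroid at (32.50, 40.00).
triangular portion: A = ½·60·80 = 2400.00, centroid at (85.00, 26.67).
ΣA = 7600.00 in², ΣAx_c = 373000.00 in³, ΣAy_c = 272000.00 in³.
x_c = 373000.00/7600.00 = 49.08 in; y_c = 272000.00/7600.00 = 35.79 in.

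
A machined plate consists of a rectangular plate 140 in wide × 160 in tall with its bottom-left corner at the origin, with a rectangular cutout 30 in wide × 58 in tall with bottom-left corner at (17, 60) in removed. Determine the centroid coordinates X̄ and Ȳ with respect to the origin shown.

X̄ = 73.20 in, Ȳ = 79.24 in

Part | A | x̄ᵢ | ȳᵢ | A·x̄ᵢ | A·ȳᵢ
plate | 22400.00 | 70.00 | 80.00 | 1568000.00 | 1792000.00
hole | -1740.00 | 32.00 | 89.00 | -55680.00 | -154860.00
Σ | 20660.00 |  |  | 1512320.00 | 1637140.00
X̄ = 1512320.00 / 20660.00 = 73.20 in
Ȳ = 1637140.00 / 20660.00 = 79.24 in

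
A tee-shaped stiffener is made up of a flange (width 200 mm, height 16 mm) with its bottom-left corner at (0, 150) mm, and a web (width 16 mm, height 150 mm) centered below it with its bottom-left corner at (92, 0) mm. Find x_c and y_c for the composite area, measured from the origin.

x_c = 100.00 mm, y_c = 122.43 mm

web: A = 16 × 150 = 2400.00, centroid at (100.00, 75.00).
flange: A = 200 × 16 = 3200.00, centroid at (100.00, 158.00).
ΣA = 5600.00 mm², ΣAx_c = 560000.00 mm³, ΣAy_c = 685600.00 mm³.
x_c = 560000.00/5600.00 = 100.00 mm; y_c = 685600.00/5600.00 = 122.43 mm.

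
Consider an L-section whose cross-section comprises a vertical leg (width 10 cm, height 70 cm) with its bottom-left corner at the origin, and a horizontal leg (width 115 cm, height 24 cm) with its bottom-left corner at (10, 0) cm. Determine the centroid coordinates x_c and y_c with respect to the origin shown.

x_c = 54.86 cm, y_c = 16.65 cm

Part | A | x̄ᵢ | ȳᵢ | A·x̄ᵢ | A·ȳᵢ
vertical leg | 700.00 | 5.00 | 35.00 | 3500.00 | 24500.00
horizontal leg | 2760.00 | 67.50 | 12.00 | 186300.00 | 33120.00
Σ | 3460.00 |  |  | 189800.00 | 57620.00
x_c = 189800.00 / 3460.00 = 54.86 cm
y_c = 57620.00 / 3460.00 = 16.65 cm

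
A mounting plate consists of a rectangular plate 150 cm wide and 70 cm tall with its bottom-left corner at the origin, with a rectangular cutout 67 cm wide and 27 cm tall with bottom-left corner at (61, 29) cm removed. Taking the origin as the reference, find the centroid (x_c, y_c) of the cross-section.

plate: A = 150 × 70 = 10500.00, centroid at (75.00, 35.00).
hole: A = −(67 × 27) = -1809.00, centroid at (94.50, 42.50).
ΣA = 8691.00 cm², ΣAx_c = 616549.50 cm³, ΣAy_c = 290617.50 cm³.
x_c = 616549.50/8691.00 = 70.94 cm; y_c = 290617.50/8691.00 = 33.44 cm.

x_c = 70.94 cm, y_c = 33.44 cm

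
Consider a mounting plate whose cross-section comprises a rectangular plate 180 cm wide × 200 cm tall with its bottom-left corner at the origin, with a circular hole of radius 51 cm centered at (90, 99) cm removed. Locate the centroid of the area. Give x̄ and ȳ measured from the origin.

x̄ = 90.00 cm, ȳ = 100.29 cm

plate: A = 180 × 200 = 36000.00, centroid at (90.00, 100.00).
hole: A = −π·51² = -8171.28, centroid at (90.00, 99.00).
ΣA = 27828.72 cm², ΣAx̄ = 2504584.58 cm³, ΣAȳ = 2791043.03 cm³.
x̄ = 2504584.58/27828.72 = 90.00 cm; ȳ = 2791043.03/27828.72 = 100.29 cm.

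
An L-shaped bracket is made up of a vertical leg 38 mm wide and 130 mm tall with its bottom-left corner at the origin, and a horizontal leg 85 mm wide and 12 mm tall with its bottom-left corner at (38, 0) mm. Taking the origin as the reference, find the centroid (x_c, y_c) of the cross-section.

x_c = 29.53 mm, y_c = 54.90 mm

Part | A | x̄ᵢ | ȳᵢ | A·x̄ᵢ | A·ȳᵢ
vertical leg | 4940.00 | 19.00 | 65.00 | 93860.00 | 321100.00
horizontal leg | 1020.00 | 80.50 | 6.00 | 82110.00 | 6120.00
Σ | 5960.00 |  |  | 175970.00 | 327220.00
x_c = 175970.00 / 5960.00 = 29.53 mm
y_c = 327220.00 / 5960.00 = 54.90 mm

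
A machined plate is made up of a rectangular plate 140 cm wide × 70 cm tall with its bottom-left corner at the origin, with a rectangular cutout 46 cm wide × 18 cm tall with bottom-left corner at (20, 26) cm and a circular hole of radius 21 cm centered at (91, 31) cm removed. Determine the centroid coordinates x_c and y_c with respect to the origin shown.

x_c = 69.11 cm, y_c = 35.73 cm

Part | A | x̄ᵢ | ȳᵢ | A·x̄ᵢ | A·ȳᵢ
plate | 9800.00 | 70.00 | 35.00 | 686000.00 | 343000.00
hole 1 | -828.00 | 43.00 | 35.00 | -35604.00 | -28980.00
hole 2 | -1385.44 | 91.00 | 31.00 | -126075.25 | -42948.71
Σ | 7586.56 |  |  | 524320.75 | 271071.29
x_c = 524320.75 / 7586.56 = 69.11 cm
y_c = 271071.29 / 7586.56 = 35.73 cm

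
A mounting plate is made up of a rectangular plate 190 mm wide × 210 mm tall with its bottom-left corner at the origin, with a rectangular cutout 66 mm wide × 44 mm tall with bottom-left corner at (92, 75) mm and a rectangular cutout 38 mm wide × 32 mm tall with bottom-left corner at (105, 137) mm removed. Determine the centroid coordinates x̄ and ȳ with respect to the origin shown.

plate: A = 190 × 210 = 39900.00, centroid at (95.00, 105.00).
hole 1: A = −(66 × 44) = -2904.00, centroid at (125.00, 97.00).
hole 2: A = −(38 × 32) = -1216.00, centroid at (124.00, 153.00).
ΣA = 35780.00 mm², ΣAx̄ = 3276716.00 mm³, ΣAȳ = 3721764.00 mm³.
x̄ = 3276716.00/35780.00 = 91.58 mm; ȳ = 3721764.00/35780.00 = 104.02 mm.

x̄ = 91.58 mm, ȳ = 104.02 mm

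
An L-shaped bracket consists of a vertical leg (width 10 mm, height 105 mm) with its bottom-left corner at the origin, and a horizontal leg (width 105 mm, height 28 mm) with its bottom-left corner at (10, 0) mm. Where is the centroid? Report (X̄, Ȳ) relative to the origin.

Part | A | x̄ᵢ | ȳᵢ | A·x̄ᵢ | A·ȳᵢ
vertical leg | 1050.00 | 5.00 | 52.50 | 5250.00 | 55125.00
horizontal leg | 2940.00 | 62.50 | 14.00 | 183750.00 | 41160.00
Σ | 3990.00 |  |  | 189000.00 | 96285.00
X̄ = 189000.00 / 3990.00 = 47.37 mm
Ȳ = 96285.00 / 3990.00 = 24.13 mm

X̄ = 47.37 mm, Ȳ = 24.13 mm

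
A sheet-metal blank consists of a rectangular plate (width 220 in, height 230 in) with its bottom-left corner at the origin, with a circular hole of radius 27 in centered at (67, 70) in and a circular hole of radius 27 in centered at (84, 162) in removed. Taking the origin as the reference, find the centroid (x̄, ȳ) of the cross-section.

plate: A = 220 × 230 = 50600.00, centroid at (110.00, 115.00).
hole 1: A = −π·27² = -2290.22, centroid at (67.00, 70.00).
hole 2: A = −π·27² = -2290.22, centroid at (84.00, 162.00).
ΣA = 46019.56 in²
ΣAx̄ = (50600.00)(110.00) + (-2290.22)(67.00) + (-2290.22)(84.00) = 5220176.62 in³
ΣAȳ = (50600.00)(115.00) + (-2290.22)(70.00) + (-2290.22)(162.00) = 5287668.72 in³
x̄ = 5220176.62 / 46019.56 = 113.43 in
ȳ = 5287668.72 / 46019.56 = 114.90 in

x̄ = 113.43 in, ȳ = 114.90 in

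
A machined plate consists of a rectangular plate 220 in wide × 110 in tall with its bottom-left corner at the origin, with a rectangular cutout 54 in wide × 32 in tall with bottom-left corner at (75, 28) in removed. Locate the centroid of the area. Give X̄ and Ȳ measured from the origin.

X̄ = 110.62 in, Ȳ = 55.85 in

Part | A | x̄ᵢ | ȳᵢ | A·x̄ᵢ | A·ȳᵢ
plate | 24200.00 | 110.00 | 55.00 | 2662000.00 | 1331000.00
hole | -1728.00 | 102.00 | 44.00 | -176256.00 | -76032.00
Σ | 22472.00 |  |  | 2485744.00 | 1254968.00
X̄ = 2485744.00 / 22472.00 = 110.62 in
Ȳ = 1254968.00 / 22472.00 = 55.85 in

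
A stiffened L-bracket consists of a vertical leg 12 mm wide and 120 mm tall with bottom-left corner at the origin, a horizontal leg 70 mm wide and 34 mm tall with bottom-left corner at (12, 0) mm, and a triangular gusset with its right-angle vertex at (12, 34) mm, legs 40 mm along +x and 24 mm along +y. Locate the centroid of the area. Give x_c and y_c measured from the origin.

x_c = 30.85 mm, y_c = 34.19 mm

vertical leg: A = 12 × 120 = 1440.00, centroid at (6.00, 60.00).
horizontal leg: A = 70 × 34 = 2380.00, centroid at (47.00, 17.00).
gusset: A = ½·40·24 = 480.00, centroid at (25.33, 42.00).
ΣA = 4300.00 mm², ΣAx_c = 132660.00 mm³, ΣAy_c = 147020.00 mm³.
x_c = 132660.00/4300.00 = 30.85 mm; y_c = 147020.00/4300.00 = 34.19 mm.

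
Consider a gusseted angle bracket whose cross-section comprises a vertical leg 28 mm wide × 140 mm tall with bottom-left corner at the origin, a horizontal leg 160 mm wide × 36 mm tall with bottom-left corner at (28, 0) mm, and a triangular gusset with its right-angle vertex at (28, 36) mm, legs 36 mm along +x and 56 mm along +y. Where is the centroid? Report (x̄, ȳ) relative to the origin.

vertical leg: A = 28 × 140 = 3920.00, centroid at (14.00, 70.00).
horizontal leg: A = 160 × 36 = 5760.00, centroid at (108.00, 18.00).
gusset: A = ½·36·56 = 1008.00, centroid at (40.00, 54.67).
ΣA = 10688.00 mm², ΣAx̄ = 717280.00 mm³, ΣAȳ = 433184.00 mm³.
x̄ = 717280.00/10688.00 = 67.11 mm; ȳ = 433184.00/10688.00 = 40.53 mm.

x̄ = 67.11 mm, ȳ = 40.53 mm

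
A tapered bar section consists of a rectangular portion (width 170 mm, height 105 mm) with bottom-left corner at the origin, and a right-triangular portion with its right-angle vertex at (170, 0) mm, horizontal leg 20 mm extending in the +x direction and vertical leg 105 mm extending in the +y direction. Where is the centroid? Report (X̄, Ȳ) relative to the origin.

X̄ = 90.09 mm, Ȳ = 51.53 mm

rectangular portion: A = 170 × 105 = 17850.00, centroid at (85.00, 52.50).
triangular portion: A = ½·20·105 = 1050.00, centroid at (176.67, 35.00).
ΣA = 18900.00 mm²
ΣAX̄ = (17850.00)(85.00) + (1050.00)(176.67) = 1702750.00 mm³
ΣAȲ = (17850.00)(52.50) + (1050.00)(35.00) = 973875.00 mm³
X̄ = 1702750.00 / 18900.00 = 90.09 mm
Ȳ = 973875.00 / 18900.00 = 51.53 mm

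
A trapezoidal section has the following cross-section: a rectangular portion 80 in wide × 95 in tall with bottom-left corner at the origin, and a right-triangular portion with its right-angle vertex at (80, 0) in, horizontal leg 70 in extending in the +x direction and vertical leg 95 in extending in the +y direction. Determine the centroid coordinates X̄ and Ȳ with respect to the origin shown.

Part | A | x̄ᵢ | ȳᵢ | A·x̄ᵢ | A·ȳᵢ
rectangular portion | 7600.00 | 40.00 | 47.50 | 304000.00 | 361000.00
triangular portion | 3325.00 | 103.33 | 31.67 | 343583.33 | 105291.67
Σ | 10925.00 |  |  | 647583.33 | 466291.67
X̄ = 647583.33 / 10925.00 = 59.28 in
Ȳ = 466291.67 / 10925.00 = 42.68 in

X̄ = 59.28 in, Ȳ = 42.68 in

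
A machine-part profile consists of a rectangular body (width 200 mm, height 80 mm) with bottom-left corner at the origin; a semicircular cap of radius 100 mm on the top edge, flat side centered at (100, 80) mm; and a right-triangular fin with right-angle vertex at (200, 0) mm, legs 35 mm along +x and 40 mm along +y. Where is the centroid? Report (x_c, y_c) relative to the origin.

x_c = 102.41 mm, y_c = 79.38 mm

rectangular body: A = 200 × 80 = 16000.00, centroid at (100.00, 40.00).
semicircular top: A = ½π·100² = 15707.96, centroid at (100.00, 122.44).
triangular fin: A = ½·35·40 = 700.00, centroid at (211.67, 13.33).
ΣA = 32407.96 mm², ΣAx_c = 3318962.99 mm³, ΣAy_c = 2572637.06 mm³.
x_c = 3318962.99/32407.96 = 102.41 mm; y_c = 2572637.06/32407.96 = 79.38 mm.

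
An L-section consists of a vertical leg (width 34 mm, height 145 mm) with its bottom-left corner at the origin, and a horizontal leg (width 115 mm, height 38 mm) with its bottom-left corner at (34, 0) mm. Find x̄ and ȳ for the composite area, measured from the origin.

x̄ = 52.01 mm, ȳ = 47.36 mm

vertical leg: A = 34 × 145 = 4930.00, centroid at (17.00, 72.50).
horizontal leg: A = 115 × 38 = 4370.00, centroid at (91.50, 19.00).
ΣA = 9300.00 mm², ΣAx̄ = 483665.00 mm³, ΣAȳ = 440455.00 mm³.
x̄ = 483665.00/9300.00 = 52.01 mm; ȳ = 440455.00/9300.00 = 47.36 mm.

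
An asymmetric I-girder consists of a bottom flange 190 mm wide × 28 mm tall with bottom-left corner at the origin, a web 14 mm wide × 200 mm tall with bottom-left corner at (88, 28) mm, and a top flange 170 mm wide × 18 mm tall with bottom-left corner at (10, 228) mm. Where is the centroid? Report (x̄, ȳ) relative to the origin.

bottom flange: A = 190 × 28 = 5320.00, centroid at (95.00, 14.00).
web: A = 14 × 200 = 2800.00, centroid at (95.00, 128.00).
top flange: A = 170 × 18 = 3060.00, centroid at (95.00, 237.00).
ΣA = 11180.00 mm²
ΣAx̄ = (5320.00)(95.00) + (2800.00)(95.00) + (3060.00)(95.00) = 1062100.00 mm³
ΣAȳ = (5320.00)(14.00) + (2800.00)(128.00) + (3060.00)(237.00) = 1158100.00 mm³
x̄ = 1062100.00 / 11180.00 = 95.00 mm
ȳ = 1158100.00 / 11180.00 = 103.59 mm

x̄ = 95.00 mm, ȳ = 103.59 mm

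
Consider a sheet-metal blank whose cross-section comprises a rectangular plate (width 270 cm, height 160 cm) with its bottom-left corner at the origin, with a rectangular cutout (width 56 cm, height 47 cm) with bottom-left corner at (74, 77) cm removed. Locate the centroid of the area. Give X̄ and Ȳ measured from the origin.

plate: A = 270 × 160 = 43200.00, centroid at (135.00, 80.00).
hole: A = −(56 × 47) = -2632.00, centroid at (102.00, 100.50).
ΣA = 40568.00 cm², ΣAX̄ = 5563536.00 cm³, ΣAȲ = 3191484.00 cm³.
X̄ = 5563536.00/40568.00 = 137.14 cm; Ȳ = 3191484.00/40568.00 = 78.67 cm.

X̄ = 137.14 cm, Ȳ = 78.67 cm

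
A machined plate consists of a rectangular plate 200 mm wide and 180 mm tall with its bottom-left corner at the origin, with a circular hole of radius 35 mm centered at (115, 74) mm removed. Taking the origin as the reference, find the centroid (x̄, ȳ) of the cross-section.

x̄ = 98.20 mm, ȳ = 91.92 mm

plate: A = 200 × 180 = 36000.00, centroid at (100.00, 90.00).
hole: A = −π·35² = -3848.45, centroid at (115.00, 74.00).
ΣA = 32151.55 mm²
ΣAx̄ = (36000.00)(100.00) + (-3848.45)(115.00) = 3157428.13 mm³
ΣAȳ = (36000.00)(90.00) + (-3848.45)(74.00) = 2955214.63 mm³
x̄ = 3157428.13 / 32151.55 = 98.20 mm
ȳ = 2955214.63 / 32151.55 = 91.92 mm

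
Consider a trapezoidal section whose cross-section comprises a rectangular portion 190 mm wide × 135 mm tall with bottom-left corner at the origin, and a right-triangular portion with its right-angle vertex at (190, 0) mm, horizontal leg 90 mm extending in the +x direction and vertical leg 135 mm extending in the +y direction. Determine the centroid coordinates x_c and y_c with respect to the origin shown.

x_c = 118.94 mm, y_c = 63.19 mm

Part | A | x̄ᵢ | ȳᵢ | A·x̄ᵢ | A·ȳᵢ
rectangular portion | 25650.00 | 95.00 | 67.50 | 2436750.00 | 1731375.00
triangular portion | 6075.00 | 220.00 | 45.00 | 1336500.00 | 273375.00
Σ | 31725.00 |  |  | 3773250.00 | 2004750.00
x_c = 3773250.00 / 31725.00 = 118.94 mm
y_c = 2004750.00 / 31725.00 = 63.19 mm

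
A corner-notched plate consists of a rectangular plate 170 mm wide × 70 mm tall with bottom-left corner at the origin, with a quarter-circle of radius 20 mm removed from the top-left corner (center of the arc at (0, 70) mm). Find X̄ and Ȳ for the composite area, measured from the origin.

X̄ = 87.07 mm, Ȳ = 34.28 mm

plate: A = 170 × 70 = 11900.00, centroid at (85.00, 35.00).
removed quarter-circle: A = −¼π·20² = -314.16, centroid at (8.49, 61.51).
ΣA = 11585.84 mm²
ΣAX̄ = (11900.00)(85.00) + (-314.16)(8.49) = 1008833.33 mm³
ΣAȲ = (11900.00)(35.00) + (-314.16)(61.51) = 397175.52 mm³
X̄ = 1008833.33 / 11585.84 = 87.07 mm
Ȳ = 397175.52 / 11585.84 = 34.28 mm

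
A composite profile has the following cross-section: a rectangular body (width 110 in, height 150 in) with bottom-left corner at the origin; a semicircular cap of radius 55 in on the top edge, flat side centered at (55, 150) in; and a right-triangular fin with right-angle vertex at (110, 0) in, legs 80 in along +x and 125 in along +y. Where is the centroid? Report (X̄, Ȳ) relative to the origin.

Part | A | x̄ᵢ | ȳᵢ | A·x̄ᵢ | A·ȳᵢ
rectangular body | 16500.00 | 55.00 | 75.00 | 907500.00 | 1237500.00
semicircular top | 4751.66 | 55.00 | 173.34 | 261341.24 | 823665.50
triangular fin | 5000.00 | 136.67 | 41.67 | 683333.33 | 208333.33
Σ | 26251.66 |  |  | 1852174.57 | 2269498.83
X̄ = 1852174.57 / 26251.66 = 70.55 in
Ȳ = 2269498.83 / 26251.66 = 86.45 in

X̄ = 70.55 in, Ȳ = 86.45 in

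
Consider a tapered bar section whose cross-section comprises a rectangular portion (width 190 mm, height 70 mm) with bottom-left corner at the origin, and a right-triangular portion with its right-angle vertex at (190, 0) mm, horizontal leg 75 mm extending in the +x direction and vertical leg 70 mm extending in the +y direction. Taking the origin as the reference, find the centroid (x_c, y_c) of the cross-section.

x_c = 114.78 mm, y_c = 33.08 mm

rectangular portion: A = 190 × 70 = 13300.00, centroid at (95.00, 35.00).
triangular portion: A = ½·75·70 = 2625.00, centroid at (215.00, 23.33).
ΣA = 15925.00 mm²
ΣAx_c = (13300.00)(95.00) + (2625.00)(215.00) = 1827875.00 mm³
ΣAy_c = (13300.00)(35.00) + (2625.00)(23.33) = 526750.00 mm³
x_c = 1827875.00 / 15925.00 = 114.78 mm
y_c = 526750.00 / 15925.00 = 33.08 mm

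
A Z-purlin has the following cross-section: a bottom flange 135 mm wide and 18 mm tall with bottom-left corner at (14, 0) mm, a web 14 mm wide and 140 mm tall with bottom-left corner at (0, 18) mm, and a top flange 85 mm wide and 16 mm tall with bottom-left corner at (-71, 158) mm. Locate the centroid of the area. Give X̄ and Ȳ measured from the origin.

bottom flange: A = 135 × 18 = 2430.00, centroid at (81.50, 9.00).
web: A = 14 × 140 = 1960.00, centroid at (7.00, 88.00).
top flange: A = 85 × 16 = 1360.00, centroid at (-28.50, 166.00).
ΣA = 5750.00 mm²
ΣAX̄ = (2430.00)(81.50) + (1960.00)(7.00) + (1360.00)(-28.50) = 173005.00 mm³
ΣAȲ = (2430.00)(9.00) + (1960.00)(88.00) + (1360.00)(166.00) = 420110.00 mm³
X̄ = 173005.00 / 5750.00 = 30.09 mm
Ȳ = 420110.00 / 5750.00 = 73.06 mm

X̄ = 30.09 mm, Ȳ = 73.06 mm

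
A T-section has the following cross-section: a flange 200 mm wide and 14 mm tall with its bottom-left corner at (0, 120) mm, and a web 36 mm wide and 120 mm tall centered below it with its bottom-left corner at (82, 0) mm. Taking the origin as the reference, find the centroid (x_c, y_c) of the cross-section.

x_c = 100.00 mm, y_c = 86.35 mm

web: A = 36 × 120 = 4320.00, centroid at (100.00, 60.00).
flange: A = 200 × 14 = 2800.00, centroid at (100.00, 127.00).
ΣA = 7120.00 mm², ΣAx_c = 712000.00 mm³, ΣAy_c = 614800.00 mm³.
x_c = 712000.00/7120.00 = 100.00 mm; y_c = 614800.00/7120.00 = 86.35 mm.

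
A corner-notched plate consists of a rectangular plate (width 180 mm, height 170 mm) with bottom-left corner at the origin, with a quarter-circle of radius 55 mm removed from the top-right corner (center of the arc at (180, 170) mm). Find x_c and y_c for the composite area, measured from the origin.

Part | A | x̄ᵢ | ȳᵢ | A·x̄ᵢ | A·ȳᵢ
plate | 30600.00 | 90.00 | 85.00 | 2754000.00 | 2601000.00
removed quarter-circle | -2375.83 | 156.66 | 146.66 | -372190.97 | -348432.67
Σ | 28224.17 |  |  | 2381809.03 | 2252567.33
x_c = 2381809.03 / 28224.17 = 84.39 mm
y_c = 2252567.33 / 28224.17 = 79.81 mm

x_c = 84.39 mm, y_c = 79.81 mm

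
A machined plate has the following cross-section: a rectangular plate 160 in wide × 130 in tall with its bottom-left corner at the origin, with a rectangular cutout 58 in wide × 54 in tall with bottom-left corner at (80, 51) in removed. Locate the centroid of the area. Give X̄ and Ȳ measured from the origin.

plate: A = 160 × 130 = 20800.00, centroid at (80.00, 65.00).
hole: A = −(58 × 54) = -3132.00, centroid at (109.00, 78.00).
ΣA = 17668.00 in²
ΣAX̄ = (20800.00)(80.00) + (-3132.00)(109.00) = 1322612.00 in³
ΣAȲ = (20800.00)(65.00) + (-3132.00)(78.00) = 1107704.00 in³
X̄ = 1322612.00 / 17668.00 = 74.86 in
Ȳ = 1107704.00 / 17668.00 = 62.70 in

X̄ = 74.86 in, Ȳ = 62.70 in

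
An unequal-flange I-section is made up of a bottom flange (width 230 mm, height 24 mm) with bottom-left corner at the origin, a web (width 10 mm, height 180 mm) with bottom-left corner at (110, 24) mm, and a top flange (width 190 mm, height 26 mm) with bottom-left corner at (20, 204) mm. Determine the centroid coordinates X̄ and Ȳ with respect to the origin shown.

bottom flange: A = 230 × 24 = 5520.00, centroid at (115.00, 12.00).
web: A = 10 × 180 = 1800.00, centroid at (115.00, 114.00).
top flange: A = 190 × 26 = 4940.00, centroid at (115.00, 217.00).
ΣA = 12260.00 mm²
ΣAX̄ = (5520.00)(115.00) + (1800.00)(115.00) + (4940.00)(115.00) = 1409900.00 mm³
ΣAȲ = (5520.00)(12.00) + (1800.00)(114.00) + (4940.00)(217.00) = 1343420.00 mm³
X̄ = 1409900.00 / 12260.00 = 115.00 mm
Ȳ = 1343420.00 / 12260.00 = 109.58 mm

X̄ = 115.00 mm, Ȳ = 109.58 mm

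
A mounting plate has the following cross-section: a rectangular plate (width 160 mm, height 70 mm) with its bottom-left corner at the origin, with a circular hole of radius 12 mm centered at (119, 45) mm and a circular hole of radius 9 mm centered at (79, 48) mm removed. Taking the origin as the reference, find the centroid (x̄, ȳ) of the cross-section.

plate: A = 160 × 70 = 11200.00, centroid at (80.00, 35.00).
hole 1: A = −π·12² = -452.39, centroid at (119.00, 45.00).
hole 2: A = −π·9² = -254.47, centroid at (79.00, 48.00).
ΣA = 10493.14 mm²
ΣAx̄ = (11200.00)(80.00) + (-452.39)(119.00) + (-254.47)(79.00) = 822062.62 mm³
ΣAȳ = (11200.00)(35.00) + (-452.39)(45.00) + (-254.47)(48.00) = 359427.97 mm³
x̄ = 822062.62 / 10493.14 = 78.34 mm
ȳ = 359427.97 / 10493.14 = 34.25 mm

x̄ = 78.34 mm, ȳ = 34.25 mm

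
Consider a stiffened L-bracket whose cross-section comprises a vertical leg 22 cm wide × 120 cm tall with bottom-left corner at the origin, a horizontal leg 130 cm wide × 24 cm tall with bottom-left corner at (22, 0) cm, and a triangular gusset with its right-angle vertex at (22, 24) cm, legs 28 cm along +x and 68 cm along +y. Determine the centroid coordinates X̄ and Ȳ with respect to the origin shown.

X̄ = 49.21 cm, Ȳ = 35.80 cm

vertical leg: A = 22 × 120 = 2640.00, centroid at (11.00, 60.00).
horizontal leg: A = 130 × 24 = 3120.00, centroid at (87.00, 12.00).
gusset: A = ½·28·68 = 952.00, centroid at (31.33, 46.67).
ΣA = 6712.00 cm², ΣAX̄ = 330309.33 cm³, ΣAȲ = 240266.67 cm³.
X̄ = 330309.33/6712.00 = 49.21 cm; Ȳ = 240266.67/6712.00 = 35.80 cm.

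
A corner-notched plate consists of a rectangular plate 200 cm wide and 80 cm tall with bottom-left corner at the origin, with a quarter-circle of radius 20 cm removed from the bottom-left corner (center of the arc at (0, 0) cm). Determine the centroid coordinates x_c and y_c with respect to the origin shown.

plate: A = 200 × 80 = 16000.00, centroid at (100.00, 40.00).
removed quarter-circle: A = −¼π·20² = -314.16, centroid at (8.49, 8.49).
ΣA = 15685.84 cm²
ΣAx_c = (16000.00)(100.00) + (-314.16)(8.49) = 1597333.33 cm³
ΣAy_c = (16000.00)(40.00) + (-314.16)(8.49) = 637333.33 cm³
x_c = 1597333.33 / 15685.84 = 101.83 cm
y_c = 637333.33 / 15685.84 = 40.63 cm

x_c = 101.83 cm, y_c = 40.63 cm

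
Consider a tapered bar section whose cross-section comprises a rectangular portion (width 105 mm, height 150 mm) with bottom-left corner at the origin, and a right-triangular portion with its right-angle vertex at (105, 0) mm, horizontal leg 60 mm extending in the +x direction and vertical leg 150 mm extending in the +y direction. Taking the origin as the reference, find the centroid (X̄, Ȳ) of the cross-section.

X̄ = 68.61 mm, Ȳ = 69.44 mm

rectangular portion: A = 105 × 150 = 15750.00, centroid at (52.50, 75.00).
triangular portion: A = ½·60·150 = 4500.00, centroid at (125.00, 50.00).
ΣA = 20250.00 mm²
ΣAX̄ = (15750.00)(52.50) + (4500.00)(125.00) = 1389375.00 mm³
ΣAȲ = (15750.00)(75.00) + (4500.00)(50.00) = 1406250.00 mm³
X̄ = 1389375.00 / 20250.00 = 68.61 mm
Ȳ = 1406250.00 / 20250.00 = 69.44 mm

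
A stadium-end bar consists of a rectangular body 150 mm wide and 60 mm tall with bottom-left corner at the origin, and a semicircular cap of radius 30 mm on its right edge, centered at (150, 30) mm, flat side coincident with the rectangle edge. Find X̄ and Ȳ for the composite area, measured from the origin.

rectangular body: A = 150 × 60 = 9000.00, centroid at (75.00, 30.00).
semicircular end: A = ½π·30² = 1413.72, centroid at (162.73, 30.00).
ΣA = 10413.72 mm²
ΣAX̄ = (9000.00)(75.00) + (1413.72)(162.73) = 905057.50 mm³
ΣAȲ = (9000.00)(30.00) + (1413.72)(30.00) = 312411.50 mm³
X̄ = 905057.50 / 10413.72 = 86.91 mm
Ȳ = 312411.50 / 10413.72 = 30.00 mm

X̄ = 86.91 mm, Ȳ = 30.00 mm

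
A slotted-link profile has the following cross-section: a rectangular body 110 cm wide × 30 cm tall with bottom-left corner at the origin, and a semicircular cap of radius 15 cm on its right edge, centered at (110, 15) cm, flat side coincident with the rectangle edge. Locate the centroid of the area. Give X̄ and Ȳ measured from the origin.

X̄ = 60.94 cm, Ȳ = 15.00 cm

Part | A | x̄ᵢ | ȳᵢ | A·x̄ᵢ | A·ȳᵢ
rectangular body | 3300.00 | 55.00 | 15.00 | 181500.00 | 49500.00
semicircular end | 353.43 | 116.37 | 15.00 | 41127.21 | 5301.44
Σ | 3653.43 |  |  | 222627.21 | 54801.44
X̄ = 222627.21 / 3653.43 = 60.94 cm
Ȳ = 54801.44 / 3653.43 = 15.00 cm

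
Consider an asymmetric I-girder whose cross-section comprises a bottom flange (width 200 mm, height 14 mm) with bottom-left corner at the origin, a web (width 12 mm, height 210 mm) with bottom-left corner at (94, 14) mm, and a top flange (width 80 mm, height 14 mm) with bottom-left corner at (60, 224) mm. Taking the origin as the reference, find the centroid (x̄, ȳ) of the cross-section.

bottom flange: A = 200 × 14 = 2800.00, centroid at (100.00, 7.00).
web: A = 12 × 210 = 2520.00, centroid at (100.00, 119.00).
top flange: A = 80 × 14 = 1120.00, centroid at (100.00, 231.00).
ΣA = 6440.00 mm²
ΣAx̄ = (2800.00)(100.00) + (2520.00)(100.00) + (1120.00)(100.00) = 644000.00 mm³
ΣAȳ = (2800.00)(7.00) + (2520.00)(119.00) + (1120.00)(231.00) = 578200.00 mm³
x̄ = 644000.00 / 6440.00 = 100.00 mm
ȳ = 578200.00 / 6440.00 = 89.78 mm

x̄ = 100.00 mm, ȳ = 89.78 mm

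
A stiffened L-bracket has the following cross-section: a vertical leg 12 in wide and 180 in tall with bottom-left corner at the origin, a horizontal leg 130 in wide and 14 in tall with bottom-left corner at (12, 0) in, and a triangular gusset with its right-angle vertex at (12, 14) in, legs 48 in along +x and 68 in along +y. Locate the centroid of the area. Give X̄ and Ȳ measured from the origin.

X̄ = 35.42 in, Ȳ = 47.57 in

Part | A | x̄ᵢ | ȳᵢ | A·x̄ᵢ | A·ȳᵢ
vertical leg | 2160.00 | 6.00 | 90.00 | 12960.00 | 194400.00
horizontal leg | 1820.00 | 77.00 | 7.00 | 140140.00 | 12740.00
gusset | 1632.00 | 28.00 | 36.67 | 45696.00 | 59840.00
Σ | 5612.00 |  |  | 198796.00 | 266980.00
X̄ = 198796.00 / 5612.00 = 35.42 in
Ȳ = 266980.00 / 5612.00 = 47.57 in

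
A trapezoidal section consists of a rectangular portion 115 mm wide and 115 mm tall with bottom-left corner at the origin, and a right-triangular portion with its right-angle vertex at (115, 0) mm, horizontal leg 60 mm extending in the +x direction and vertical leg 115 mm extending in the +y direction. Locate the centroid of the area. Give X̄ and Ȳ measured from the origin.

rectangular portion: A = 115 × 115 = 13225.00, centroid at (57.50, 57.50).
triangular portion: A = ½·60·115 = 3450.00, centroid at (135.00, 38.33).
ΣA = 16675.00 mm²
ΣAX̄ = (13225.00)(57.50) + (3450.00)(135.00) = 1226187.50 mm³
ΣAȲ = (13225.00)(57.50) + (3450.00)(38.33) = 892687.50 mm³
X̄ = 1226187.50 / 16675.00 = 73.53 mm
Ȳ = 892687.50 / 16675.00 = 53.53 mm

X̄ = 73.53 mm, Ȳ = 53.53 mm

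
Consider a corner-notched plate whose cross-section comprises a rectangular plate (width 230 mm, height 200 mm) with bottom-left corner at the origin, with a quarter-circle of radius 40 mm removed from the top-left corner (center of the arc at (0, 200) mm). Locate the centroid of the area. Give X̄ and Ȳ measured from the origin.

plate: A = 230 × 200 = 46000.00, centroid at (115.00, 100.00).
removed quarter-circle: A = −¼π·40² = -1256.64, centroid at (16.98, 183.02).
ΣA = 44743.36 mm²
ΣAX̄ = (46000.00)(115.00) + (-1256.64)(16.98) = 5268666.67 mm³
ΣAȲ = (46000.00)(100.00) + (-1256.64)(183.02) = 4370005.92 mm³
X̄ = 5268666.67 / 44743.36 = 117.75 mm
Ȳ = 4370005.92 / 44743.36 = 97.67 mm

X̄ = 117.75 mm, Ȳ = 97.67 mm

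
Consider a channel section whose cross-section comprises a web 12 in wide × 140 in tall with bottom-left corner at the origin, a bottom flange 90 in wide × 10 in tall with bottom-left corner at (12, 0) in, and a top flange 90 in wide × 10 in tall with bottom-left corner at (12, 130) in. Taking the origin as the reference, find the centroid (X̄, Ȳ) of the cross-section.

X̄ = 32.38 in, Ȳ = 70.00 in

web: A = 12 × 140 = 1680.00, centroid at (6.00, 70.00).
bottom flange: A = 90 × 10 = 900.00, centroid at (57.00, 5.00).
top flange: A = 90 × 10 = 900.00, centroid at (57.00, 135.00).
ΣA = 3480.00 in²
ΣAX̄ = (1680.00)(6.00) + (900.00)(57.00) + (900.00)(57.00) = 112680.00 in³
ΣAȲ = (1680.00)(70.00) + (900.00)(5.00) + (900.00)(135.00) = 243600.00 in³
X̄ = 112680.00 / 3480.00 = 32.38 in
Ȳ = 243600.00 / 3480.00 = 70.00 in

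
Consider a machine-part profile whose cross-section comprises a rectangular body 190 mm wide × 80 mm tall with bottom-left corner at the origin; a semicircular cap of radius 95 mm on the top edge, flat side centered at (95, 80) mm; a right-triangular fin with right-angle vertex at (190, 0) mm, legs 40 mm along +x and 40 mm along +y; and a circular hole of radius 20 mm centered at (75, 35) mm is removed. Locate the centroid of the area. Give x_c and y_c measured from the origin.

x_c = 98.87 mm, y_c = 78.85 mm

rectangular body: A = 190 × 80 = 15200.00, centroid at (95.00, 40.00).
semicircular top: A = ½π·95² = 14176.44, centroid at (95.00, 120.32).
triangular fin: A = ½·40·40 = 800.00, centroid at (203.33, 13.33).
hole: A = −π·20² = -1256.64, centroid at (75.00, 35.00).
ΣA = 28919.80 mm², ΣAx_c = 2859180.39 mm³, ΣAy_c = 2280382.65 mm³.
x_c = 2859180.39/28919.80 = 98.87 mm; y_c = 2280382.65/28919.80 = 78.85 mm.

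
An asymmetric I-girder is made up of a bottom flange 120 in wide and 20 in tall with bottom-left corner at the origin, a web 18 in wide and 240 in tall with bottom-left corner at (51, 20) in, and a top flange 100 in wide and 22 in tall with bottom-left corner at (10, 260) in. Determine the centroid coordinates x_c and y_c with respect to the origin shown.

bottom flange: A = 120 × 20 = 2400.00, centroid at (60.00, 10.00).
web: A = 18 × 240 = 4320.00, centroid at (60.00, 140.00).
top flange: A = 100 × 22 = 2200.00, centroid at (60.00, 271.00).
ΣA = 8920.00 in², ΣAx_c = 535200.00 in³, ΣAy_c = 1225000.00 in³.
x_c = 535200.00/8920.00 = 60.00 in; y_c = 1225000.00/8920.00 = 137.33 in.

x_c = 60.00 in, y_c = 137.33 in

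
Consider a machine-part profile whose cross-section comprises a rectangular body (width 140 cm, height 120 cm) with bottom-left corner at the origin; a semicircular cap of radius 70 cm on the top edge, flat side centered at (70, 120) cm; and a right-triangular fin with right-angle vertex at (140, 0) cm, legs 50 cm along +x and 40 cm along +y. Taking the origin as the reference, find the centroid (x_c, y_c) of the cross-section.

rectangular body: A = 140 × 120 = 16800.00, centroid at (70.00, 60.00).
semicircular top: A = ½π·70² = 7696.90, centroid at (70.00, 149.71).
triangular fin: A = ½·50·40 = 1000.00, centroid at (156.67, 13.33).
ΣA = 25496.90 cm²
ΣAx_c = (16800.00)(70.00) + (7696.90)(70.00) + (1000.00)(156.67) = 1871449.81 cm³
ΣAy_c = (16800.00)(60.00) + (7696.90)(149.71) + (1000.00)(13.33) = 2173628.24 cm³
x_c = 1871449.81 / 25496.90 = 73.40 cm
y_c = 2173628.24 / 25496.90 = 85.25 cm

x_c = 73.40 cm, y_c = 85.25 cm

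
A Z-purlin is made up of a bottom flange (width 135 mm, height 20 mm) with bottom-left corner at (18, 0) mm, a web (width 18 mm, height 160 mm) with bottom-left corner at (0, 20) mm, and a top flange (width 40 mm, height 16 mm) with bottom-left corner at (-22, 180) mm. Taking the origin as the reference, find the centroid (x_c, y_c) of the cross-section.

Part | A | x̄ᵢ | ȳᵢ | A·x̄ᵢ | A·ȳᵢ
bottom flange | 2700.00 | 85.50 | 10.00 | 230850.00 | 27000.00
web | 2880.00 | 9.00 | 100.00 | 25920.00 | 288000.00
top flange | 640.00 | -2.00 | 188.00 | -1280.00 | 120320.00
Σ | 6220.00 |  |  | 255490.00 | 435320.00
x_c = 255490.00 / 6220.00 = 41.08 mm
y_c = 435320.00 / 6220.00 = 69.99 mm

x_c = 41.08 mm, y_c = 69.99 mm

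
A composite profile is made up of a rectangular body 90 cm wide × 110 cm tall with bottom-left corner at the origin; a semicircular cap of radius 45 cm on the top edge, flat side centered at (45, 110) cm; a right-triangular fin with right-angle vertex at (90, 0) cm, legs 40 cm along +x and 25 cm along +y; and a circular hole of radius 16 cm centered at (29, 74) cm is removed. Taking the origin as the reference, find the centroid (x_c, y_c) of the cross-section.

rectangular body: A = 90 × 110 = 9900.00, centroid at (45.00, 55.00).
semicircular top: A = ½π·45² = 3180.86, centroid at (45.00, 129.10).
triangular fin: A = ½·40·25 = 500.00, centroid at (103.33, 8.33).
hole: A = −π·16² = -804.25, centroid at (29.00, 74.00).
ΣA = 12776.61 cm², ΣAx_c = 616982.30 cm³, ΣAy_c = 899797.22 cm³.
x_c = 616982.30/12776.61 = 48.29 cm; y_c = 899797.22/12776.61 = 70.43 cm.

x_c = 48.29 cm, y_c = 70.43 cm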